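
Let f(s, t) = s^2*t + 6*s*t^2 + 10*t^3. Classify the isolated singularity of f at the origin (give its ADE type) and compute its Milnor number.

Type D_{4}, Milnor number mu = 4.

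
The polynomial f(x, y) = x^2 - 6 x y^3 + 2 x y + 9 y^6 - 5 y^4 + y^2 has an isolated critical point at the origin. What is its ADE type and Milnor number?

Type A_{3}, Milnor number mu = 3.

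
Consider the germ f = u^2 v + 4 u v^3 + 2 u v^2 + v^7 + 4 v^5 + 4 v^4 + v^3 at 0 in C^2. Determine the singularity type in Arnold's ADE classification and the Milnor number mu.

Type D_{8}, Milnor number mu = 8.

The Hessian of f at 0 has rank 0. Corank 2; j^3 = v*(u + v)^2 has shape L^2 M (L != M), so D-series; mu = 8 gives D_8.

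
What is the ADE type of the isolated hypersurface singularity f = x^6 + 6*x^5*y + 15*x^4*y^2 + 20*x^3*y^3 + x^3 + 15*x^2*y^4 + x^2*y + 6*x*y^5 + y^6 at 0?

D7

The Hessian of f at 0 is [[0, 0], [0, 0]] with rank 0, so corank 2. A Groebner basis of the Jacobian ideal J(f) in C{x,y} is {-x*y/6 + y^5, x*y^2, x^2 + x*y}; counting standard monomials gives mu = 7. Corank 2; j^3 = x^2*(x + y) has shape L^2 M (L != M), so D-series; mu = 7 gives D_7.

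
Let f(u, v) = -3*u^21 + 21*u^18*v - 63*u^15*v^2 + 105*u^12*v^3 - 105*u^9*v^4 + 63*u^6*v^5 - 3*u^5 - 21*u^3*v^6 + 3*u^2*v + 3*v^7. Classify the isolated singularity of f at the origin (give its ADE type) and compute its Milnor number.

Type D8, Milnor number mu = 8.

The Hessian of f at 0 has rank 0. Corank 2; j^3 = 3*u^2*v has shape L^2 M (L != M), so D-series; mu = 8 gives D_8.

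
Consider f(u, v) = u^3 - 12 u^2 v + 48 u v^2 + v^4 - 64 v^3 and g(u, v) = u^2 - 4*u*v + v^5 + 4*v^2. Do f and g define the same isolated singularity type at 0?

No.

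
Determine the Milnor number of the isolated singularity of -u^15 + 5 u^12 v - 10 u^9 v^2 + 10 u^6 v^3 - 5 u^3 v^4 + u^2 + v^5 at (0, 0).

4

The Hessian of f at 0 has rank 1. Corank 1: A-series; mu = 4 gives A_4.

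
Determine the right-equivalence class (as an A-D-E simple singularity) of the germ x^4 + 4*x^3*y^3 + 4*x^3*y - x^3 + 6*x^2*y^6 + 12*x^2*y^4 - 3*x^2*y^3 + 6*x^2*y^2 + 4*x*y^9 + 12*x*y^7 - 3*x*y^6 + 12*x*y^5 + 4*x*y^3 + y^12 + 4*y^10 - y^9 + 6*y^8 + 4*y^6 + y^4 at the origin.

E6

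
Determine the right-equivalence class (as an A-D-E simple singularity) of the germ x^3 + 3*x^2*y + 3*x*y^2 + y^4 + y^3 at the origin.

The Hessian of f at 0 has rank 0. Corank 2; j^3 = (x + y)^3 is a perfect cube, so E-series; the 4-jet and mu = 6 give E_6.

E_{6}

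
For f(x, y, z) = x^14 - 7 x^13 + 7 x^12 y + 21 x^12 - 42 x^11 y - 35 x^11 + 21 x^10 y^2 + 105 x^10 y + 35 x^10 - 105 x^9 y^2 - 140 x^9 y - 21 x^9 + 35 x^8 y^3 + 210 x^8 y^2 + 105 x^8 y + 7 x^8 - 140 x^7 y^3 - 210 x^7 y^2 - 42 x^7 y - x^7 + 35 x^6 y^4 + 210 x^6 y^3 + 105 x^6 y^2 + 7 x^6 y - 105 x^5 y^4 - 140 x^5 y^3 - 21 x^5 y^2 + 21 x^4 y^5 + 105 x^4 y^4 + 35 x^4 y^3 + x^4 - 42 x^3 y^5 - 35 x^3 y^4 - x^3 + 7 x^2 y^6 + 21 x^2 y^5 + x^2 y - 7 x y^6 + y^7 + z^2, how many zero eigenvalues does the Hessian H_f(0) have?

2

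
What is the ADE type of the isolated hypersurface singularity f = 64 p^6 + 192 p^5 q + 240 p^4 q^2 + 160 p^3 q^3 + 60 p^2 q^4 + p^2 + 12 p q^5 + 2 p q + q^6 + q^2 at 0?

A5

The Hessian of f at 0 is [[2, 2], [2, 2]] with rank 1, so corank 1. A Groebner basis of the Jacobian ideal J(f) in C{p,q} is {q^5, p + q}; counting standard monomials gives mu = 5. Corank 1: A-series; mu = 5 gives A_5.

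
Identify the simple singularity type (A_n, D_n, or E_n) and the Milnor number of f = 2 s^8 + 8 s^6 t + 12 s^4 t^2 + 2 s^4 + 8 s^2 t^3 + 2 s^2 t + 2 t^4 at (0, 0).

The Hessian of f at 0 has rank 0. Corank 2; j^3 = 2*s^2*t has shape L^2 M (L != M), so D-series; mu = 5 gives D_5.

Type D_{5}, Milnor number mu = 5.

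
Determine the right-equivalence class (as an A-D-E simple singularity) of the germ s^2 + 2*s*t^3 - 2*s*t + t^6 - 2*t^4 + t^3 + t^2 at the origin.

A2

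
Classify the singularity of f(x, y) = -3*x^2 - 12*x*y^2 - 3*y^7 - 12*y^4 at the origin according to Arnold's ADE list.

A6

The Hessian of f at 0 is [[-6, 0], [0, 0]] with rank 1, so corank 1. A Groebner basis of the Jacobian ideal J(f) in C{x,y} is {x^3, x/2 + y^2}; counting standard monomials gives mu = 6. Corank 1: A-series; mu = 6 gives A_6.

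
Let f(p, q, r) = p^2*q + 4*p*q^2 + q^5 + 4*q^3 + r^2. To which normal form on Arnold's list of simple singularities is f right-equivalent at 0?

D_6

The Hessian of f at 0 has rank 1. Corank 2; j^3 = q*(p + 2*q)^2 has shape L^2 M (L != M), so D-series; mu = 6 gives D_6.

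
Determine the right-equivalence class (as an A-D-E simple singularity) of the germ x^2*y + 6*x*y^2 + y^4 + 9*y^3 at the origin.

The Hessian of f at 0 has rank 0. Corank 2; j^3 = y*(x + 3*y)^2 has shape L^2 M (L != M), so D-series; mu = 5 gives D_5.

D_{5}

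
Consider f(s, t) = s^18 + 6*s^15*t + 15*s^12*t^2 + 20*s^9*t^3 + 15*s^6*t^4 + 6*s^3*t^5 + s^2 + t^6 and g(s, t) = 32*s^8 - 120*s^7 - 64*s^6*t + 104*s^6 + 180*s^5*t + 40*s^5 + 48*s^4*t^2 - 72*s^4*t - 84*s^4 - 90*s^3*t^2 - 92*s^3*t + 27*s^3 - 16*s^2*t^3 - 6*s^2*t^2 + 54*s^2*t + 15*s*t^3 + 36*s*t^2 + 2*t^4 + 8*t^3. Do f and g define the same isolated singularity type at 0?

The Hessian of f at 0 has rank 1. Corank 1: A-series; mu = 5 gives A_5. The Hessian of g at 0 has rank 0. Corank 2; j^3 = (3*s + 2*t)^3 is a perfect cube, so E-series; the 4-jet and mu = 7 give E_7. f is A_5 but g is E_7, hence not right-equivalent.

No.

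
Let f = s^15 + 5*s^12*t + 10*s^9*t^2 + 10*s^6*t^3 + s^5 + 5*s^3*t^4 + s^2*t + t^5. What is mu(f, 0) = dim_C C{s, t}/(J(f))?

6

The Hessian of f at 0 has rank 0. Corank 2; j^3 = s^2*t has shape L^2 M (L != M), so D-series; mu = 6 gives D_6.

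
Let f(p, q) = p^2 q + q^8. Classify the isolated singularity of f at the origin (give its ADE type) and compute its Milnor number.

Type D_{9}, Milnor number mu = 9.

The Hessian of f at 0 is [[0, 0], [0, 0]] with rank 0, so corank 2. A Groebner basis of the Jacobian ideal J(f) in C{p,q} is {p^2/8 + q^7, p^3, p*q}; counting standard monomials gives mu = 9. Corank 2; j^3 = p^2*q has shape L^2 M (L != M), so D-series; mu = 9 gives D_9.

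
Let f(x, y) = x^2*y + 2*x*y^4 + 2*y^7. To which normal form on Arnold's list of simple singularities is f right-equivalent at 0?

D_8

The Hessian of f at 0 has rank 0. Corank 2; j^3 = x^2*y has shape L^2 M (L != M), so D-series; mu = 8 gives D_8.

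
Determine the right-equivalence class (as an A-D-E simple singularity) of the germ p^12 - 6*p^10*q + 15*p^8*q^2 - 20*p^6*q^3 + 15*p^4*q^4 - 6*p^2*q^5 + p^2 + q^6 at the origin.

The Hessian of f at 0 has rank 1. Corank 1: A-series; mu = 5 gives A_5.

A_{5}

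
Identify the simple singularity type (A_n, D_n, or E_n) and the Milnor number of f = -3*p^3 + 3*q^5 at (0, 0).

Type E8, Milnor number mu = 8.

The Hessian of f at 0 is [[0, 0], [0, 0]] with rank 0, so corank 2. A Groebner basis of the Jacobian ideal J(f) in C{p,q} is {q^4, p^2}; counting standard monomials gives mu = 8. Corank 2; j^3 = -3*p^3 is a perfect cube, so E-series; the 5-jet and mu = 8 give E_8.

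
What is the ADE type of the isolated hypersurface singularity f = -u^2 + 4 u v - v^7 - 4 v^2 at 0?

A_6

The Hessian of f at 0 is [[-2, 4], [4, -8]] with rank 1, so corank 1. A Groebner basis of the Jacobian ideal J(f) in C{u,v} is {v^6, u - 2*v}; counting standard monomials gives mu = 6. Corank 1: A-series; mu = 6 gives A_6.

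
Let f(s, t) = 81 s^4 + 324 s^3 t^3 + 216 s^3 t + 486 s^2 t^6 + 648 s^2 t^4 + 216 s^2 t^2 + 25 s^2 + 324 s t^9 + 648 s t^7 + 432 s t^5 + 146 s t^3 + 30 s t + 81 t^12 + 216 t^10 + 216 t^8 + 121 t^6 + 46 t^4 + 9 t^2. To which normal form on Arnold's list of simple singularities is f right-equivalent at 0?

The Hessian of f at 0 has rank 1. Corank 1: A-series; mu = 3 gives A_3.

A_{3}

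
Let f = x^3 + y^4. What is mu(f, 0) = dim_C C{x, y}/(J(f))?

The Hessian of f at 0 has rank 0. Corank 2; j^3 = x^3 is a perfect cube, so E-series; the 4-jet and mu = 6 give E_6.

6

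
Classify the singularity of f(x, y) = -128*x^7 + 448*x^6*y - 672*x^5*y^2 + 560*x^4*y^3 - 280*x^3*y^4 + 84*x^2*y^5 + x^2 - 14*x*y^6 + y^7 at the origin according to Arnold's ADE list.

The Hessian of f at 0 has rank 1. Corank 1: A-series; mu = 6 gives A_6.

A_6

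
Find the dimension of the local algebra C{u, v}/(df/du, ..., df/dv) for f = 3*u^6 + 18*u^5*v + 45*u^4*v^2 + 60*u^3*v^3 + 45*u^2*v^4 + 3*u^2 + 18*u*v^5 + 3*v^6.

5

The Hessian of f at 0 has rank 1. Corank 1: A-series; mu = 5 gives A_5.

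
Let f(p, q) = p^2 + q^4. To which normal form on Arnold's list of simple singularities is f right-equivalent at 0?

A_{3}

The Hessian of f at 0 is [[2, 0], [0, 0]] with rank 1, so corank 1. A Groebner basis of the Jacobian ideal J(f) in C{p,q} is {q^3, p}; counting standard monomials gives mu = 3. Corank 1: A-series; mu = 3 gives A_3.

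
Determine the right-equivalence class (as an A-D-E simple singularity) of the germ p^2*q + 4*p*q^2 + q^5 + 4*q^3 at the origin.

D_6

The Hessian of f at 0 is [[0, 0], [0, 0]] with rank 0, so corank 2. A Groebner basis of the Jacobian ideal J(f) in C{p,q} is {p^2/5 + q^4 - 4*q^2/5, p^3 + 8*q^3, p*q + 2*q^2}; counting standard monomials gives mu = 6. Corank 2; j^3 = q*(p + 2*q)^2 has shape L^2 M (L != M), so D-series; mu = 6 gives D_6.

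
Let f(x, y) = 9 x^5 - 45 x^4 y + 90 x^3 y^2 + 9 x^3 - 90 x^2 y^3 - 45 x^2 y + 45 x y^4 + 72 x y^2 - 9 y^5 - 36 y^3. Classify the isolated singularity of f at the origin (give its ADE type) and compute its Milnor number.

Type D_{6}, Milnor number mu = 6.

The Hessian of f at 0 is [[0, 0], [0, 0]] with rank 0, so corank 2. A Groebner basis of the Jacobian ideal J(f) in C{x,y} is {-x*y/5 + y^4 + 2*y^2/5, x*y^2 - 2*y^3, x^2 - 3*x*y + 2*y^2}; counting standard monomials gives mu = 6. Corank 2; j^3 = 9*(x - 2*y)^2*(x - y) has shape L^2 M (L != M), so D-series; mu = 6 gives D_6.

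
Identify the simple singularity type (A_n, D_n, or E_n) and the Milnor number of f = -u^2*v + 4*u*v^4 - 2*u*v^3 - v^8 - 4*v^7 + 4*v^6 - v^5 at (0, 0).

The Hessian of f at 0 is [[0, 0], [0, 0]] with rank 0, so corank 2. A Groebner basis of the Jacobian ideal J(f) in C{u,v} is {u^2*v^2 - u^2*v/2 - 3*u^2/4 - 5*u*v^2/4 - u*v/4 - v^3/4, u^2*v + u^2/2 + u*v^3 + u*v^2 + u*v/4 + v^3/4, -u*v/2 + v^4 - v^3/2, u^3 + u^2*v + 5*u^2/4 + 2*u*v^2 + 3*u*v/8 + 3*v^3/8}; counting standard monomials gives mu = 9. Corank 2; j^3 = -u^2*v has shape L^2 M (L != M), so D-series; mu = 9 gives D_9.

Type D9, Milnor number mu = 9.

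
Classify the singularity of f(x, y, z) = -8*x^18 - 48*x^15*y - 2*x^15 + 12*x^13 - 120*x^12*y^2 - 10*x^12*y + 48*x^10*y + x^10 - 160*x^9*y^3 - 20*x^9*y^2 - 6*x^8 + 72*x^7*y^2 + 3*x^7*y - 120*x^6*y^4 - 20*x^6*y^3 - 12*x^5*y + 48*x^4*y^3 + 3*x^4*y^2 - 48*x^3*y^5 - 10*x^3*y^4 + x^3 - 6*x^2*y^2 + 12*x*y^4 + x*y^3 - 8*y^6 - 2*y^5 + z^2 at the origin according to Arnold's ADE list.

E_7

The Hessian of f at 0 is [[0, 0, 0], [0, 0, 0], [0, 0, 2]] with rank 1, so corank 2. A Groebner basis of the Jacobian ideal J(f) in C{x,y,z} is {-x^2/4 + y^4 - y^3/12, x^3, x^2*y + x^2/12 + y^3/36, -x^2/2 + x*y^2 - y^3/6, z}; counting standard monomials gives mu = 7. Corank 2; j^3 = x^3 is a perfect cube, so E-series; the 4-jet and mu = 7 give E_7.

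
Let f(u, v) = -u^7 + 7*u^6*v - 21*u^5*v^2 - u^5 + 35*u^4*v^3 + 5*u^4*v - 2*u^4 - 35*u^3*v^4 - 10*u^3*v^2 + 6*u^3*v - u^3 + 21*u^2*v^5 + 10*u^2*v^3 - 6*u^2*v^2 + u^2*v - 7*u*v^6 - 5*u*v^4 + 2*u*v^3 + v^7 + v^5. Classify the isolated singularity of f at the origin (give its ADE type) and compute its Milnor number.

Type D_8, Milnor number mu = 8.

The Hessian of f at 0 has rank 0. Corank 2; j^3 = -u^2*(u - v) has shape L^2 M (L != M), so D-series; mu = 8 gives D_8.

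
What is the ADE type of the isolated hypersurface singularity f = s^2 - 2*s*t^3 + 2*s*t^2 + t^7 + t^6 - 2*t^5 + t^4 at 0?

A_6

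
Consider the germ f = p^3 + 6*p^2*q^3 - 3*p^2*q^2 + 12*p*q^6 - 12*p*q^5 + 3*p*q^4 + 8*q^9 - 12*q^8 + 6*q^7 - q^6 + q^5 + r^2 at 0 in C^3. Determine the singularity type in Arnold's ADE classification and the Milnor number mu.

The Hessian of f at 0 is [[0, 0, 0], [0, 0, 0], [0, 0, 2]] with rank 1, so corank 2. A Groebner basis of the Jacobian ideal J(f) in C{p,q,r} is {p^2/4 + p*q^3 - p*q^2/2, q^4, p^3, p^2*q + p^2/2 - p*q^2, r}; counting standard monomials gives mu = 8. Corank 2; j^3 = p^3 is a perfect cube, so E-series; the 5-jet and mu = 8 give E_8.

Type E_{8}, Milnor number mu = 8.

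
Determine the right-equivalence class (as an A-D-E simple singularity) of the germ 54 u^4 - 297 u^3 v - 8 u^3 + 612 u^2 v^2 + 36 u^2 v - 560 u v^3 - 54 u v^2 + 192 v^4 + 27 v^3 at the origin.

E_7

The Hessian of f at 0 has rank 0. Corank 2; j^3 = -(2*u - 3*v)^3 is a perfect cube, so E-series; the 4-jet and mu = 7 give E_7.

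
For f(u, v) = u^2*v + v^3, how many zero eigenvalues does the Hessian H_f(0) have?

2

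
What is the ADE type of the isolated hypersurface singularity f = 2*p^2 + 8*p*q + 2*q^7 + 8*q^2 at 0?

The Hessian of f at 0 has rank 1. Corank 1: A-series; mu = 6 gives A_6.

A_6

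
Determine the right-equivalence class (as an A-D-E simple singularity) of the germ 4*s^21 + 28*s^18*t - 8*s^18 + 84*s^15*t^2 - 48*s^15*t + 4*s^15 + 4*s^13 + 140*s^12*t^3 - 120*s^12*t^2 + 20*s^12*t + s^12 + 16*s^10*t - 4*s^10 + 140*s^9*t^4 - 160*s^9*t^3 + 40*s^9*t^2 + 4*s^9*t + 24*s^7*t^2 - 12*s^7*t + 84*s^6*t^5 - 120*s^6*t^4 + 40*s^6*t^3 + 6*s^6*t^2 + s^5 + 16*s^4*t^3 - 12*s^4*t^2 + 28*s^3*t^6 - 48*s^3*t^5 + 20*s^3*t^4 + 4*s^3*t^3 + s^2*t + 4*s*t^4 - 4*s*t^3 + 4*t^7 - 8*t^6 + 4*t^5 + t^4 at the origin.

D_{5}

The Hessian of f at 0 is [[0, 0], [0, 0]] with rank 0, so corank 2. A Groebner basis of the Jacobian ideal J(f) in C{s,t} is {s*t^2, -s*t/2 + t^3, s^2 + 2*s*t}; counting standard monomials gives mu = 5. Corank 2; j^3 = s^2*t has shape L^2 M (L != M), so D-series; mu = 5 gives D_5.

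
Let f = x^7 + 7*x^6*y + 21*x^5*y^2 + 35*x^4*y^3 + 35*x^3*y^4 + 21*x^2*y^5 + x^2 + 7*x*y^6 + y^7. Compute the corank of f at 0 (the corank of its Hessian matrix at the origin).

1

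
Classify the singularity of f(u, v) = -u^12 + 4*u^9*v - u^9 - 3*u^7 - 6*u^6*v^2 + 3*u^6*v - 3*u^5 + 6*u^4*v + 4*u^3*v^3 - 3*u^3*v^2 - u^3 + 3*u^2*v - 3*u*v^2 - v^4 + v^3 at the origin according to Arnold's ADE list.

E_{6}

The Hessian of f at 0 has rank 0. Corank 2; j^3 = -(u - v)^3 is a perfect cube, so E-series; the 4-jet and mu = 6 give E_6.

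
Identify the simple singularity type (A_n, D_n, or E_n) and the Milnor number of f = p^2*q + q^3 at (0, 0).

Type D_4, Milnor number mu = 4.

The Hessian of f at 0 is [[0, 0], [0, 0]] with rank 0, so corank 2. A Groebner basis of the Jacobian ideal J(f) in C{p,q} is {q^3, p^2 + 3*q^2, p*q}; counting standard monomials gives mu = 4. Corank 2; j^3 = q*(p^2 + q^2) splits into three distinct lines over C (the quadratic factor has nonzero discriminant), so D_4.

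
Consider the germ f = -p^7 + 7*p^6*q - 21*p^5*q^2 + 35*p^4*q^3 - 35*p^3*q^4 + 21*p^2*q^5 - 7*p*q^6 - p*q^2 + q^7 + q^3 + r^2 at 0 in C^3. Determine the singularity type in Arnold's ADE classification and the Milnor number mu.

Type D_8, Milnor number mu = 8.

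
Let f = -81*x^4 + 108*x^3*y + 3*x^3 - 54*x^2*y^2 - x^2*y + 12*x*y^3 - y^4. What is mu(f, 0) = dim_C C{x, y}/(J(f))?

5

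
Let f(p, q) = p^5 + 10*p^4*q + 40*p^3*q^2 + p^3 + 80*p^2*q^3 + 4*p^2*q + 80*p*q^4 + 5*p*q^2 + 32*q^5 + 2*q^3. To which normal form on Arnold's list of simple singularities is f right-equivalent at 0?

D6

The Hessian of f at 0 has rank 0. Corank 2; j^3 = (p + q)^2*(p + 2*q) has shape L^2 M (L != M), so D-series; mu = 6 gives D_6.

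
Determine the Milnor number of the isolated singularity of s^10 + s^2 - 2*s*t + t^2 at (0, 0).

9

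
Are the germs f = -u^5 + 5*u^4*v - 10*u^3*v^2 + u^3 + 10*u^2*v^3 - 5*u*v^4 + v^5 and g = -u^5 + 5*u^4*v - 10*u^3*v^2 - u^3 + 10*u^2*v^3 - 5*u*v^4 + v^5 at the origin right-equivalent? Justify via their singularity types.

The Hessian of f at 0 is [[0, 0], [0, 0]] with rank 0, so corank 2. A Groebner basis of the Jacobian ideal J(f) in C{u,v} is {v^5, u*v^3 - v^4/4, u^2}; counting standard monomials gives mu = 8. Corank 2; j^3 = u^3 is a perfect cube, so E-series; the 5-jet and mu = 8 give E_8. The Hessian of g at 0 is [[0, 0], [0, 0]] with rank 0, so corank 2. A Groebner basis of the Jacobian ideal J(g) in C{u,v} is {v^5, u*v^3 - v^4/4, u^2}; counting standard monomials gives mu = 8. Corank 2; j^3 = -u^3 is a perfect cube, so E-series; the 5-jet and mu = 8 give E_8. Both have type E_8, hence right-equivalent.

Yes.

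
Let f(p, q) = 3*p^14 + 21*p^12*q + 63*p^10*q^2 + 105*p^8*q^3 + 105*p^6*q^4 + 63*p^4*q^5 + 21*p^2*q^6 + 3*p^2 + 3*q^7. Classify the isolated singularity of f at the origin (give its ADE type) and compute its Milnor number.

Type A6, Milnor number mu = 6.

The Hessian of f at 0 is [[6, 0], [0, 0]] with rank 1, so corank 1. A Groebner basis of the Jacobian ideal J(f) in C{p,q} is {q^6, p}; counting standard monomials gives mu = 6. Corank 1: A-series; mu = 6 gives A_6.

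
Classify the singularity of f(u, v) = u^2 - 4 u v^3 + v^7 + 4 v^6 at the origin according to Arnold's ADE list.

A_6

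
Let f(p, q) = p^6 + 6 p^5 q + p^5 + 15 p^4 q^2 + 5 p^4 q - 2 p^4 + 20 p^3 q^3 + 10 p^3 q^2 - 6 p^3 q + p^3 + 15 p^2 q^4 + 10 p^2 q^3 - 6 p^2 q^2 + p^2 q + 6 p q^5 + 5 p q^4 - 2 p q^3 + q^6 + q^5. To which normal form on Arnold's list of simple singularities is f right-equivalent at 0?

The Hessian of f at 0 is [[0, 0], [0, 0]] with rank 0, so corank 2. A Groebner basis of the Jacobian ideal J(f) in C{p,q} is {-11*p^2/15 - 2*p*q/15 + q^4 + 2*q^3/15, p^3, p^2*q + 2*p^2/15 - p*q/15 + q^3/15, -7*p^2/15 + p*q^2 - 4*p*q/15 + 4*q^3/15}; counting standard monomials gives mu = 7. Corank 2; j^3 = p^2*(p + q) has shape L^2 M (L != M), so D-series; mu = 7 gives D_7.

D_7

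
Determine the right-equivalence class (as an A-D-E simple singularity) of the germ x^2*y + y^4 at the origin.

D_5

The Hessian of f at 0 is [[0, 0], [0, 0]] with rank 0, so corank 2. A Groebner basis of the Jacobian ideal J(f) in C{x,y} is {x^3, x^2/4 + y^3, x*y}; counting standard monomials gives mu = 5. Corank 2; j^3 = x^2*y has shape L^2 M (L != M), so D-series; mu = 5 gives D_5.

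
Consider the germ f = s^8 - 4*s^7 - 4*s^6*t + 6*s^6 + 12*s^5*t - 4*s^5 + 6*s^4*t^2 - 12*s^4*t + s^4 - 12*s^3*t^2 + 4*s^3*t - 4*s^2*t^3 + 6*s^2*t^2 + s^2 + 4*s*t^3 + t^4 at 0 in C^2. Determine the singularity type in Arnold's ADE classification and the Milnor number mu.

Type A_{3}, Milnor number mu = 3.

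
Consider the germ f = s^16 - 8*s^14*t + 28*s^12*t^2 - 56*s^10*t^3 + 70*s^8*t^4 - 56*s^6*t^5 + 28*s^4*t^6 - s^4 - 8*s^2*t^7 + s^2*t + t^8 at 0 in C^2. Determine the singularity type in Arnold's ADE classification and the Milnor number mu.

Type D_9, Milnor number mu = 9.

The Hessian of f at 0 has rank 0. Corank 2; j^3 = s^2*t has shape L^2 M (L != M), so D-series; mu = 9 gives D_9.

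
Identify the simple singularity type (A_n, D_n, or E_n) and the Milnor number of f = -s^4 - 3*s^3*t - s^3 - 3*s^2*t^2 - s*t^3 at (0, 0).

Type E_{7}, Milnor number mu = 7.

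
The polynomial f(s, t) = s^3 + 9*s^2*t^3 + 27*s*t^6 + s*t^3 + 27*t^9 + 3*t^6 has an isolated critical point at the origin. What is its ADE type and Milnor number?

Type E_{7}, Milnor number mu = 7.

The Hessian of f at 0 is [[0, 0], [0, 0]] with rank 0, so corank 2. A Groebner basis of the Jacobian ideal J(f) in C{s,t} is {s^3, s*t^2, 3*s^2 + t^3}; counting standard monomials gives mu = 7. Corank 2; j^3 = s^3 is a perfect cube, so E-series; the 4-jet and mu = 7 give E_7.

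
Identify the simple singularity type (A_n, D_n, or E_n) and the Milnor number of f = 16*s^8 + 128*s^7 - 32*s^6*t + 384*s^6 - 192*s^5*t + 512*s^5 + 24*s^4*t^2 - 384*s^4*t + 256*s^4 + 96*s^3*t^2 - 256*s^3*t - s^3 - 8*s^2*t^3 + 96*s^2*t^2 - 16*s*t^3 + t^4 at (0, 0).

Type E_{6}, Milnor number mu = 6.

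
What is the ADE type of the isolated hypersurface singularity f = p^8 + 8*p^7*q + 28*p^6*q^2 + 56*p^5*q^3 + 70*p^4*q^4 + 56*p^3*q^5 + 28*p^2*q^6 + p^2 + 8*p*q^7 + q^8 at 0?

The Hessian of f at 0 has rank 1. Corank 1: A-series; mu = 7 gives A_7.

A_{7}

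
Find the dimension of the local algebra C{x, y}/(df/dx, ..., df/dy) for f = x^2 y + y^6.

7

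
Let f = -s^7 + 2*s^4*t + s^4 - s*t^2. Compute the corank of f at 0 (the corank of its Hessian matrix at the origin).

2

The Hessian at 0 is [[0, 0], [0, 0]] of rank 0; hence corank 2.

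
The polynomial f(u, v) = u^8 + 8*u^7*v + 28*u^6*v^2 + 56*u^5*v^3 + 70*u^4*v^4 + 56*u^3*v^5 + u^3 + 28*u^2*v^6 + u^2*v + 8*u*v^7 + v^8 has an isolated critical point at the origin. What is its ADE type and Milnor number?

Type D_{9}, Milnor number mu = 9.

The Hessian of f at 0 has rank 0. Corank 2; j^3 = u^2*(u + v) has shape L^2 M (L != M), so D-series; mu = 9 gives D_9.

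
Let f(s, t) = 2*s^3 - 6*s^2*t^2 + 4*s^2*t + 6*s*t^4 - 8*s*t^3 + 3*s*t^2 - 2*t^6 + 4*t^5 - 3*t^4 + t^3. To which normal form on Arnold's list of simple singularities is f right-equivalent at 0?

D_4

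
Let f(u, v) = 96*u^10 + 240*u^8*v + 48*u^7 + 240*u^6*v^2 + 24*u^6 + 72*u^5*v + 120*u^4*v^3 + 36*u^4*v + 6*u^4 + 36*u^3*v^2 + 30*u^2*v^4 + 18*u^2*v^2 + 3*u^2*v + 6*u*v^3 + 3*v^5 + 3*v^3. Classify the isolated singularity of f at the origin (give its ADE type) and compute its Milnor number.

Type D_{4}, Milnor number mu = 4.

The Hessian of f at 0 is [[0, 0], [0, 0]] with rank 0, so corank 2. A Groebner basis of the Jacobian ideal J(f) in C{u,v} is {v^3, u^2 + 3*v^2, u*v}; counting standard monomials gives mu = 4. Corank 2; j^3 = 3*v*(u^2 + v^2) splits into three distinct lines over C (the quadratic factor has nonzero discriminant), so D_4.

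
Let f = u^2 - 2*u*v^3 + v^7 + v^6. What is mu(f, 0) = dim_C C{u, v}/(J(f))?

The Hessian of f at 0 has rank 1. Corank 1: A-series; mu = 6 gives A_6.

6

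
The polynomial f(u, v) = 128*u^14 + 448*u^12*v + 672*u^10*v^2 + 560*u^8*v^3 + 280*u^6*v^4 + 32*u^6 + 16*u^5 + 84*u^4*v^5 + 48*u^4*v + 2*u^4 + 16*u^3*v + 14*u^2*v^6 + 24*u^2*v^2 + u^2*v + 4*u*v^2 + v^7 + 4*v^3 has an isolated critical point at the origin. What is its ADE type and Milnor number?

The Hessian of f at 0 has rank 0. Corank 2; j^3 = v*(u + 2*v)^2 has shape L^2 M (L != M), so D-series; mu = 8 gives D_8.

Type D_{8}, Milnor number mu = 8.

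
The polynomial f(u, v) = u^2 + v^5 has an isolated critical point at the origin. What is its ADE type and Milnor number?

The Hessian of f at 0 is [[2, 0], [0, 0]] with rank 1, so corank 1. A Groebner basis of the Jacobian ideal J(f) in C{u,v} is {v^4, u}; counting standard monomials gives mu = 4. Corank 1: A-series; mu = 4 gives A_4.

Type A_4, Milnor number mu = 4.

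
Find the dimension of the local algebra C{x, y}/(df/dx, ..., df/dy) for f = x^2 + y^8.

7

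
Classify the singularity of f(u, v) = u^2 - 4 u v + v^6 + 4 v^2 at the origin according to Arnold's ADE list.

A_5

The Hessian of f at 0 has rank 1. Corank 1: A-series; mu = 5 gives A_5.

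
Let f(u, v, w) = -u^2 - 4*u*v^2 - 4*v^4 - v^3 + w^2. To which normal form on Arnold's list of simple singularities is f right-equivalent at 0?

A_2

The Hessian of f at 0 has rank 2. Corank 1: A-series; mu = 2 gives A_2.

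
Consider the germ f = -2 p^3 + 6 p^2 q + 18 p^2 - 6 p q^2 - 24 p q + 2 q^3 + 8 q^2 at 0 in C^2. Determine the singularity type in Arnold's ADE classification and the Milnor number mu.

Type A2, Milnor number mu = 2.

The Hessian of f at 0 is [[36, -24], [-24, 16]] with rank 1, so corank 1. A Groebner basis of the Jacobian ideal J(f) in C{p,q} is {q^2, p - 2*q/3}; counting standard monomials gives mu = 2. Corank 1: A-series; mu = 2 gives A_2.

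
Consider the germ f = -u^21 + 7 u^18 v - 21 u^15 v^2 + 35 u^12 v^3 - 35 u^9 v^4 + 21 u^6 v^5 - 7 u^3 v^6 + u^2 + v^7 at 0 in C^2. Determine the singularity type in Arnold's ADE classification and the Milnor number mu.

Type A_6, Milnor number mu = 6.

The Hessian of f at 0 has rank 1. Corank 1: A-series; mu = 6 gives A_6.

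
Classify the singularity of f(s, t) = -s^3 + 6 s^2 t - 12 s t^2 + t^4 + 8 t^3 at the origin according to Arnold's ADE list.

E_{6}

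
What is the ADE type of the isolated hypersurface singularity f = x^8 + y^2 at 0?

A_7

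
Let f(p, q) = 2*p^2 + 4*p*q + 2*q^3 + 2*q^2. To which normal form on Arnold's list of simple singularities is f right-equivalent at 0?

A_{2}

The Hessian of f at 0 has rank 1. Corank 1: A-series; mu = 2 gives A_2.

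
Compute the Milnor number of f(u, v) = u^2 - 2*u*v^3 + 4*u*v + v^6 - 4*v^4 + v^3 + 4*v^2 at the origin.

The Hessian of f at 0 has rank 1. Corank 1: A-series; mu = 2 gives A_2.

2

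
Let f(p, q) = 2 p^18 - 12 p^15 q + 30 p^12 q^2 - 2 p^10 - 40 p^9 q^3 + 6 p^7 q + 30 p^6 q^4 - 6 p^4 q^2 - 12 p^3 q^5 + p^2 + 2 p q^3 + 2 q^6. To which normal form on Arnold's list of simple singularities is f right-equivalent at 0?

A_5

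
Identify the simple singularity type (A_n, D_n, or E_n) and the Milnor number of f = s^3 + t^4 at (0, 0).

Type E_{6}, Milnor number mu = 6.

The Hessian of f at 0 is [[0, 0], [0, 0]] with rank 0, so corank 2. A Groebner basis of the Jacobian ideal J(f) in C{s,t} is {t^3, s^2}; counting standard monomials gives mu = 6. Corank 2; j^3 = s^3 is a perfect cube, so E-series; the 4-jet and mu = 6 give E_6.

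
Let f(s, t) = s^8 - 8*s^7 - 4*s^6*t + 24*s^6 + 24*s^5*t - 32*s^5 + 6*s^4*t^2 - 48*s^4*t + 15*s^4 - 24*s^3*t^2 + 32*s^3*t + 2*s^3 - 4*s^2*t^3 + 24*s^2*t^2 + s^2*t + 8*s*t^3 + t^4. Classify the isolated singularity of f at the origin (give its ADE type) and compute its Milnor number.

Type D_5, Milnor number mu = 5.

The Hessian of f at 0 is [[0, 0], [0, 0]] with rank 0, so corank 2. A Groebner basis of the Jacobian ideal J(f) in C{s,t} is {s*t^2, -s*t/8 + t^3, s^2 + s*t/2}; counting standard monomials gives mu = 5. Corank 2; j^3 = s^2*(2*s + t) has shape L^2 M (L != M), so D-series; mu = 5 gives D_5.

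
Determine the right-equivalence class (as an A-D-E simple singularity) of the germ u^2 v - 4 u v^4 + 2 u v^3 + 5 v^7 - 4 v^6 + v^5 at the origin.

D_8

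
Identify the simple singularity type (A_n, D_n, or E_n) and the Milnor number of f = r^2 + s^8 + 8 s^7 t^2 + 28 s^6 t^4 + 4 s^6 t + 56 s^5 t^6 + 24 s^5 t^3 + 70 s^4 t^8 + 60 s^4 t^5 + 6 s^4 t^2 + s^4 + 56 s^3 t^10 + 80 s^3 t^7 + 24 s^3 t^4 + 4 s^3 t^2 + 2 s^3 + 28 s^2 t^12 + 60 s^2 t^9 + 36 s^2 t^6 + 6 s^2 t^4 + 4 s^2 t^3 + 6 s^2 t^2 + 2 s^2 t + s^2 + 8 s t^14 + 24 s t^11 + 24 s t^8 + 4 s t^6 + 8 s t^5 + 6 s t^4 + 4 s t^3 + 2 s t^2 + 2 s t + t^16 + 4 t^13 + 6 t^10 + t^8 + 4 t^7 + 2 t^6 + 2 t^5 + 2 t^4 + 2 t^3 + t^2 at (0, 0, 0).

Type A_{3}, Milnor number mu = 3.

The Hessian of f at 0 is [[2, 2, 0], [2, 2, 0], [0, 0, 2]] with rank 2, so corank 1. A Groebner basis of the Jacobian ideal J(f) in C{s,t,r} is {s^2 + s/2 + t/2, s*t - s/2 - t/2, s/2 + t^2 + t/2, r}; counting standard monomials gives mu = 3. Corank 1: A-series; mu = 3 gives A_3.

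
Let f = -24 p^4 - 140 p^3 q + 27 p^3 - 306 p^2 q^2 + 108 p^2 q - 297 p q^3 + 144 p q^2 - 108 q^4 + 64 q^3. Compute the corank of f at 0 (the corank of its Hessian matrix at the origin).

The Hessian at 0 is [[0, 0], [0, 0]] of rank 0; hence corank 2.

2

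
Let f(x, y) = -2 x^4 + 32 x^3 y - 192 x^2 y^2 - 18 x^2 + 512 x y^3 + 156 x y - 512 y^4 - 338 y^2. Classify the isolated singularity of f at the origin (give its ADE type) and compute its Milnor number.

The Hessian of f at 0 is [[-36, 156], [156, -676]] with rank 1, so corank 1. A Groebner basis of the Jacobian ideal J(f) in C{x,y} is {y^3, x - 13*y/3}; counting standard monomials gives mu = 3. Corank 1: A-series; mu = 3 gives A_3.

Type A_{3}, Milnor number mu = 3.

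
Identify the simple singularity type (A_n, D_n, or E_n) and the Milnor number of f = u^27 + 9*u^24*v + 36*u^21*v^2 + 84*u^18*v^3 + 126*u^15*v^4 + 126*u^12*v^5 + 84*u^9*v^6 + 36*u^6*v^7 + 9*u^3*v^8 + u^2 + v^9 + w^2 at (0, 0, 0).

The Hessian of f at 0 has rank 2. Corank 1: A-series; mu = 8 gives A_8.

Type A_8, Milnor number mu = 8.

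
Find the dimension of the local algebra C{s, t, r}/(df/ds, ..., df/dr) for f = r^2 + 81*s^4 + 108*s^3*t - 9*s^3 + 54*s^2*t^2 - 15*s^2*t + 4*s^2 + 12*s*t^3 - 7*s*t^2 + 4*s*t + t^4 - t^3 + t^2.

2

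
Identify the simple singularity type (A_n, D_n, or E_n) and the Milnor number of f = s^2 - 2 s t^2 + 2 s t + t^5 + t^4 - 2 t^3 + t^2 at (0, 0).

The Hessian of f at 0 has rank 1. Corank 1: A-series; mu = 4 gives A_4.

Type A_4, Milnor number mu = 4.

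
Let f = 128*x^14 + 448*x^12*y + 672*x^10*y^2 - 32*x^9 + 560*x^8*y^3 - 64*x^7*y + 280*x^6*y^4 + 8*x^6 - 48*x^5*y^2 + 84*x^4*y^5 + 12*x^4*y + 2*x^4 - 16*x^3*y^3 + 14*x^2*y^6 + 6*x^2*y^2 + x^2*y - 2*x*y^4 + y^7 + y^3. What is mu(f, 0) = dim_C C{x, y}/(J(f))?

The Hessian of f at 0 has rank 0. Corank 2; j^3 = y*(x^2 + y^2) splits into three distinct lines over C (the quadratic factor has nonzero discriminant), so D_4.

4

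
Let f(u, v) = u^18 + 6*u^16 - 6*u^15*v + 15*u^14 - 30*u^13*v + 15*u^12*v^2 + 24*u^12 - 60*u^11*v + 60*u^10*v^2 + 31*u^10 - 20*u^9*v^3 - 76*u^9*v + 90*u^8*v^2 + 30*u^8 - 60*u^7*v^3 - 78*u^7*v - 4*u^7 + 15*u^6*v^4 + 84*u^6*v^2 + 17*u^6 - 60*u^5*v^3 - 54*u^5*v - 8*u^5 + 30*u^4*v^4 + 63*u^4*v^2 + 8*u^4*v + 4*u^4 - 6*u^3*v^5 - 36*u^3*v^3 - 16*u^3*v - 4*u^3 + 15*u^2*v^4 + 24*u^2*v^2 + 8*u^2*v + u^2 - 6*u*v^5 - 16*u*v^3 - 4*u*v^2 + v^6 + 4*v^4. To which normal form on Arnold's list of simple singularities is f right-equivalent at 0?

A_5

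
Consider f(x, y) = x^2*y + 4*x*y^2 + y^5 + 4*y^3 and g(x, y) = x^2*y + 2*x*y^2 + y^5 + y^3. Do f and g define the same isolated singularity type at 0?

Yes.

The Hessian of f at 0 has rank 0. Corank 2; j^3 = y*(x + 2*y)^2 has shape L^2 M (L != M), so D-series; mu = 6 gives D_6. The Hessian of g at 0 has rank 0. Corank 2; j^3 = y*(x + y)^2 has shape L^2 M (L != M), so D-series; mu = 6 gives D_6. Both have type D_6, hence right-equivalent.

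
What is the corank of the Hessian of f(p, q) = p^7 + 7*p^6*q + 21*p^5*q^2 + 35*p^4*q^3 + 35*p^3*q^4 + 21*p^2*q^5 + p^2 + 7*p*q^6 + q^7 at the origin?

Hessian at 0 has rank 1.

1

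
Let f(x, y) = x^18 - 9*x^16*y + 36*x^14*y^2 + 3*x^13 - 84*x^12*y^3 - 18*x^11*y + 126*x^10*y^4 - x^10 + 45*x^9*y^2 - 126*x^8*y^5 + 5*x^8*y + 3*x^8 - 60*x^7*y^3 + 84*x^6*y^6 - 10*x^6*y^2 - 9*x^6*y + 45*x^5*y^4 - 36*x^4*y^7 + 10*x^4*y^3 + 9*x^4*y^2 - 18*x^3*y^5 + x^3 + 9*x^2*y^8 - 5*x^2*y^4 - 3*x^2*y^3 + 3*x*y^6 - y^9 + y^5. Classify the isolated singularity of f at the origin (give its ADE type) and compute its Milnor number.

Type E8, Milnor number mu = 8.

The Hessian of f at 0 has rank 0. Corank 2; j^3 = x^3 is a perfect cube, so E-series; the 5-jet and mu = 8 give E_8.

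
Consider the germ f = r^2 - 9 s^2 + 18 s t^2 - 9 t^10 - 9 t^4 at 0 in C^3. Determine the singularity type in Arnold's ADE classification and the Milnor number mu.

Type A_9, Milnor number mu = 9.

The Hessian of f at 0 has rank 2. Corank 1: A-series; mu = 9 gives A_9.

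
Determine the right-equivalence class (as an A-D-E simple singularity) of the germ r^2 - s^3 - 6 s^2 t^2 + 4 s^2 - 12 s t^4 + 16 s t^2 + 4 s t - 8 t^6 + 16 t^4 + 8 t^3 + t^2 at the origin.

A_2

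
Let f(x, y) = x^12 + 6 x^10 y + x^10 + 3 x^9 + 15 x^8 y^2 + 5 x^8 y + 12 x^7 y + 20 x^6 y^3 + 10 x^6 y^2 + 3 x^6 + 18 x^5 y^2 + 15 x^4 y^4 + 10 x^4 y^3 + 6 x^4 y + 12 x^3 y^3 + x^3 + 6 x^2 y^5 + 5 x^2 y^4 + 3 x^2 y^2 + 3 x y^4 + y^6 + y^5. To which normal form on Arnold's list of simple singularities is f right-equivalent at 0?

E_{8}

The Hessian of f at 0 is [[0, 0], [0, 0]] with rank 0, so corank 2. A Groebner basis of the Jacobian ideal J(f) in C{x,y} is {y^4, x^3, x^2/2 + x*y^2}; counting standard monomials gives mu = 8. Corank 2; j^3 = x^3 is a perfect cube, so E-series; the 5-jet and mu = 8 give E_8.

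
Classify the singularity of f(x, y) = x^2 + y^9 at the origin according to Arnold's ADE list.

The Hessian of f at 0 is [[2, 0], [0, 0]] with rank 1, so corank 1. A Groebner basis of the Jacobian ideal J(f) in C{x,y} is {y^8, x}; counting standard monomials gives mu = 8. Corank 1: A-series; mu = 8 gives A_8.

A8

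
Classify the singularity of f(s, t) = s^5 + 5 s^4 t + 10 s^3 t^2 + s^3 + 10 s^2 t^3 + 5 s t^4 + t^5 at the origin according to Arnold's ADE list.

E_{8}

The Hessian of f at 0 has rank 0. Corank 2; j^3 = s^3 is a perfect cube, so E-series; the 5-jet and mu = 8 give E_8.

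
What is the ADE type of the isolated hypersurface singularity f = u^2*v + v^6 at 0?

The Hessian of f at 0 has rank 0. Corank 2; j^3 = u^2*v has shape L^2 M (L != M), so D-series; mu = 7 gives D_7.

D7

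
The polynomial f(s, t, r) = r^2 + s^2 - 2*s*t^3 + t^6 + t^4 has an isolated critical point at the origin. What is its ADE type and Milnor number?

The Hessian of f at 0 is [[2, 0, 0], [0, 0, 0], [0, 0, 2]] with rank 2, so corank 1. A Groebner basis of the Jacobian ideal J(f) in C{s,t,r} is {t^3, s, r}; counting standard monomials gives mu = 3. Corank 1: A-series; mu = 3 gives A_3.

Type A_{3}, Milnor number mu = 3.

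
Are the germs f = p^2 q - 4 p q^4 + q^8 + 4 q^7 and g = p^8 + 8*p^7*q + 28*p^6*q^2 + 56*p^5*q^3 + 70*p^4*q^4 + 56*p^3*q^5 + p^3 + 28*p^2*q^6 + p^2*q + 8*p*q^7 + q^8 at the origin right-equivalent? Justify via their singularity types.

Yes.

The Hessian of f at 0 has rank 0. Corank 2; j^3 = p^2*q has shape L^2 M (L != M), so D-series; mu = 9 gives D_9. The Hessian of g at 0 has rank 0. Corank 2; j^3 = p^2*(p + q) has shape L^2 M (L != M), so D-series; mu = 9 gives D_9. Both have type D_9, hence right-equivalent.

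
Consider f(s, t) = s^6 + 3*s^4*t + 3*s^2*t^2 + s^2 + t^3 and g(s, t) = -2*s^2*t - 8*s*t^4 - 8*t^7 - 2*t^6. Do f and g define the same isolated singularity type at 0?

No.

The Hessian of f at 0 is [[2, 0], [0, 0]] with rank 1, so corank 1. A Groebner basis of the Jacobian ideal J(f) in C{s,t} is {t^2, s}; counting standard monomials gives mu = 2. Corank 1: A-series; mu = 2 gives A_2. The Hessian of g at 0 is [[0, 0], [0, 0]] with rank 0, so corank 2. A Groebner basis of the Jacobian ideal J(g) in C{s,t} is {s*t/2 + t^4, s^3, s^2*t, -s^2/3 + s*t^2}; counting standard monomials gives mu = 7. Corank 2; j^3 = -2*s^2*t has shape L^2 M (L != M), so D-series; mu = 7 gives D_7. f is A_2 but g is D_7, hence not right-equivalent.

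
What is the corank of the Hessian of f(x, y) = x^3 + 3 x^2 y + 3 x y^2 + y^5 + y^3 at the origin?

The Hessian at 0 is [[0, 0], [0, 0]] of rank 0; hence corank 2.

2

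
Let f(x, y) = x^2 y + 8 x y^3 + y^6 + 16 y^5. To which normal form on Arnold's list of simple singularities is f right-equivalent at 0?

The Hessian of f at 0 has rank 0. Corank 2; j^3 = x^2*y has shape L^2 M (L != M), so D-series; mu = 7 gives D_7.

D_{7}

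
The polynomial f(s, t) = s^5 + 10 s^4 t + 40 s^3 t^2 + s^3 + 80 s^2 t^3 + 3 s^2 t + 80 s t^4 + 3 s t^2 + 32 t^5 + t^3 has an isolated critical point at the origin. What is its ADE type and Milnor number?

Type E_{8}, Milnor number mu = 8.

The Hessian of f at 0 has rank 0. Corank 2; j^3 = (s + t)^3 is a perfect cube, so E-series; the 5-jet and mu = 8 give E_8.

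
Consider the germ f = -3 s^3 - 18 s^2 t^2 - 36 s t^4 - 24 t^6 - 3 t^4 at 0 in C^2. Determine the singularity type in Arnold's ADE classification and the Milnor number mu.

Type E_6, Milnor number mu = 6.

The Hessian of f at 0 has rank 0. Corank 2; j^3 = -3*s^3 is a perfect cube, so E-series; the 4-jet and mu = 6 give E_6.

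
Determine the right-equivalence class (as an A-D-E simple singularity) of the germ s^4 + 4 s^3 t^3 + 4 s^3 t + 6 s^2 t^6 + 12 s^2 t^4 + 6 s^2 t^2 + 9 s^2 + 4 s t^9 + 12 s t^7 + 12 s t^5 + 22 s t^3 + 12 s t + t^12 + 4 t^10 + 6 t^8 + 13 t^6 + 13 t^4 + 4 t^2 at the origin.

A_{3}

The Hessian of f at 0 has rank 1. Corank 1: A-series; mu = 3 gives A_3.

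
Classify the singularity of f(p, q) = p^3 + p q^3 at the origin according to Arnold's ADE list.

The Hessian of f at 0 is [[0, 0], [0, 0]] with rank 0, so corank 2. A Groebner basis of the Jacobian ideal J(f) in C{p,q} is {p^3, p*q^2, 3*p^2 + q^3}; counting standard monomials gives mu = 7. Corank 2; j^3 = p^3 is a perfect cube, so E-series; the 4-jet and mu = 7 give E_7.

E7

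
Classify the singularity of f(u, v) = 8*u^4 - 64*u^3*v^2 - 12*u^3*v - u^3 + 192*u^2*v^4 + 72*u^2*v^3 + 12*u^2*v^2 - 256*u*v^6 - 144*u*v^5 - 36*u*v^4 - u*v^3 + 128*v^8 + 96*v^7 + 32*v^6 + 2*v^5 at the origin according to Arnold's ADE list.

E_{7}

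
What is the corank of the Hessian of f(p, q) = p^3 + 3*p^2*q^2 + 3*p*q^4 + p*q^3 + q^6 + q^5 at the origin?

Hessian at 0 has rank 0.

2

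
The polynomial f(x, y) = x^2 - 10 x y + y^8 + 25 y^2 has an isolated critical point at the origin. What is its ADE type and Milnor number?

Type A_{7}, Milnor number mu = 7.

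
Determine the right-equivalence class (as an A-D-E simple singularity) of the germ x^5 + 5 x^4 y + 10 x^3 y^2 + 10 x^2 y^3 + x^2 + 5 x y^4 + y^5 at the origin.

A_4

The Hessian of f at 0 has rank 1. Corank 1: A-series; mu = 4 gives A_4.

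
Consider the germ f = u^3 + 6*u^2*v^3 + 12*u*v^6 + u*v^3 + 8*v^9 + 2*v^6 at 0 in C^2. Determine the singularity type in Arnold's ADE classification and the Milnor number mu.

Type E_{7}, Milnor number mu = 7.

The Hessian of f at 0 has rank 0. Corank 2; j^3 = u^3 is a perfect cube, so E-series; the 4-jet and mu = 7 give E_7.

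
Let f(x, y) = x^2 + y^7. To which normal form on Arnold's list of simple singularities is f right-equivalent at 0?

A_{6}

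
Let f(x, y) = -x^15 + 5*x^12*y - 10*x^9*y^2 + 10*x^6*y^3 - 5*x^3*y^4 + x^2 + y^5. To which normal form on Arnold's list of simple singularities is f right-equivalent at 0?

A_{4}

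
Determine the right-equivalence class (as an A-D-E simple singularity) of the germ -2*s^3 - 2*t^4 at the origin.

E_6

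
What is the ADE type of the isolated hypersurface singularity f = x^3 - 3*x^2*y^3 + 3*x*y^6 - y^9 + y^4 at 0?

E_6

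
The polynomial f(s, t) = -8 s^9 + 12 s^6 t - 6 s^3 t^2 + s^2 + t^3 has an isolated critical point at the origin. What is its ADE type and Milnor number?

Type A2, Milnor number mu = 2.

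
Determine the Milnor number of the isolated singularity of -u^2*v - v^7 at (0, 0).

8

The Hessian of f at 0 has rank 0. Corank 2; j^3 = -u^2*v has shape L^2 M (L != M), so D-series; mu = 8 gives D_8.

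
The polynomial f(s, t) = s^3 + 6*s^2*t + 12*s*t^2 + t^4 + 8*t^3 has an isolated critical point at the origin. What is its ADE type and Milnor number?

Type E6, Milnor number mu = 6.

The Hessian of f at 0 has rank 0. Corank 2; j^3 = (s + 2*t)^3 is a perfect cube, so E-series; the 4-jet and mu = 6 give E_6.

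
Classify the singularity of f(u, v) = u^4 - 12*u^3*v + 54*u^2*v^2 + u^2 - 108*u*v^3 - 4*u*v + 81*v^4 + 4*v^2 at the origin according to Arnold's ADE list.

A_{3}

The Hessian of f at 0 is [[2, -4], [-4, 8]] with rank 1, so corank 1. A Groebner basis of the Jacobian ideal J(f) in C{u,v} is {v^3, u - 2*v}; counting standard monomials gives mu = 3. Corank 1: A-series; mu = 3 gives A_3.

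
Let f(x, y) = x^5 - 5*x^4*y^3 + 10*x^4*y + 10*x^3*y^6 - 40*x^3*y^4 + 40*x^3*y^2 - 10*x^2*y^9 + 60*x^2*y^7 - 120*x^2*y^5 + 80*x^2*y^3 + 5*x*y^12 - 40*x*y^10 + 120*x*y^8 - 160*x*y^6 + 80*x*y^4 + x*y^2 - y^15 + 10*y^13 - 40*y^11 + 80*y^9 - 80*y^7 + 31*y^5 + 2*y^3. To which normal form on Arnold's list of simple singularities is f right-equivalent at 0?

The Hessian of f at 0 has rank 0. Corank 2; j^3 = y^2*(x + 2*y) has shape L^2 M (L != M), so D-series; mu = 6 gives D_6.

D_6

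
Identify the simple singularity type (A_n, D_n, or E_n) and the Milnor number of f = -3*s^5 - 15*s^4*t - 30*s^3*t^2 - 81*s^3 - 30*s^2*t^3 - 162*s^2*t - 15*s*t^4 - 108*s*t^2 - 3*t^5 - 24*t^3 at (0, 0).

The Hessian of f at 0 is [[0, 0], [0, 0]] with rank 0, so corank 2. A Groebner basis of the Jacobian ideal J(f) in C{s,t} is {t^5, s*t^3 + 3*t^4/4, s^2 + 4*s*t/3 + 4*t^2/9}; counting standard monomials gives mu = 8. Corank 2; j^3 = -3*(3*s + 2*t)^3 is a perfect cube, so E-series; the 5-jet and mu = 8 give E_8.

Type E_{8}, Milnor number mu = 8.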